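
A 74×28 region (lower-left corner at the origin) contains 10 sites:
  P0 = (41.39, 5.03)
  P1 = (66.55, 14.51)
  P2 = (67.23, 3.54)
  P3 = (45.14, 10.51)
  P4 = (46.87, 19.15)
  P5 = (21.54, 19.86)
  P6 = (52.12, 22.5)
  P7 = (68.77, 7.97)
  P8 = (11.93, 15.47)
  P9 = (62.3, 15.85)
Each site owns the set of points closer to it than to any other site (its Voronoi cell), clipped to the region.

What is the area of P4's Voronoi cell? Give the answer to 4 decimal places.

1. box [0,74]×[0,28]: [(0, 0) (74, 0) (74, 28) (0, 28)]
2. ⊥bis P4·P0 via (44.13,12.09): [(74, 0.4974) (74, 28) (3.1356, 28)]  |A|=974.4776
3. ⊥bis P4·P1 via (56.71,16.83): [(54.6315, 8.0143) (59.3436, 28) (3.1356, 28)]  |A|=561.6765
4. ⊥bis P4·P2 via (57.05,11.345): [(54.5274, 8.0548) (54.6915, 8.2688) (59.3436, 28) (3.1356, 28)]  |A|=561.662
5. ⊥bis P4·P3 via (46.005,14.83): [(27.5471, 18.5258) (55.7771, 12.8733) (59.3436, 28) (3.1356, 28)]  |A|=489.8543
6. ⊥bis P4·P5 via (34.205,19.505): [(34.1405, 17.2056) (55.7771, 12.8733) (59.3436, 28) (34.4431, 28)]  |A|=305.7627
7. ⊥bis P4·P6 via (49.495,20.825): [(34.1405, 17.2056) (54.392, 13.1507) (44.9167, 28) (34.4431, 28)]  |A|=187.6766
8. ⊥bis P4·P7 via (57.82,13.56): [(34.1405, 17.2056) (54.392, 13.1507) (44.9167, 28) (34.4431, 28)]  |A|=187.6766
9. ⊥bis P4·P8 via (29.4,17.31): [(34.1405, 17.2056) (54.392, 13.1507) (44.9167, 28) (34.4431, 28)]  |A|=187.6766
10. ⊥bis P4·P9 via (54.585,17.5): [(34.1405, 17.2056) (53.6851, 13.2922) (53.8399, 14.0159) (44.9167, 28) (34.4431, 28)]  |A|=187.4099
11. canonical 5-gon: [(34.1405, 17.2056) (53.6851, 13.2922) (53.8399, 14.0159) (44.9167, 28) (34.4431, 28)]
12. shoelace: 187.4099

Area of P4's cell: 187.4099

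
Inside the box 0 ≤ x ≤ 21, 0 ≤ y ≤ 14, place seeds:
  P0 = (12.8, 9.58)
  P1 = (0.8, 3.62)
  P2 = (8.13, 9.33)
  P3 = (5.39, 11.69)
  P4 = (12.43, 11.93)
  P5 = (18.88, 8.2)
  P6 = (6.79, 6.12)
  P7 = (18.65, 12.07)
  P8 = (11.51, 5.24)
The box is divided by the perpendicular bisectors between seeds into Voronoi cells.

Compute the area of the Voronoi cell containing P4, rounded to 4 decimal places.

1. box [0,21]×[0,14]: [(0, 0) (21, 0) (21, 14) (0, 14)]
2. ⊥bis P4·P0 via (12.615,10.755): [(0, 8.7688) (21, 12.0752) (21, 14) (0, 14)]  |A|=75.138
3. ⊥bis P4·P1 via (6.615,7.775): [(5.3078, 9.6045) (21, 12.0752) (21, 14) (2.167, 14)]  |A|=56.4924
4. ⊥bis P4·P2 via (10.28,10.63): [(10.414, 10.4085) (21, 12.0752) (21, 14) (8.2423, 14)]  |A|=33.0979
5. ⊥bis P4·P3 via (8.91,11.81): [(8.8708, 12.9606) (10.414, 10.4085) (21, 12.0752) (21, 14) (8.8353, 14)]  |A|=32.7898
6. ⊥bis P4·P5 via (15.655,10.065): [(8.8708, 12.9606) (10.414, 10.4085) (16.3985, 11.3507) (17.9306, 14) (8.8353, 14)]  |A|=24.2954
7. ⊥bis P4·P6 via (9.61,9.025): [(8.8708, 12.9606) (10.414, 10.4085) (16.3985, 11.3507) (17.9306, 14) (8.8353, 14)]  |A|=24.2954
8. ⊥bis P4·P7 via (15.54,12): [(8.8708, 12.9606) (10.414, 10.4085) (15.5576, 11.2183) (15.495, 14) (8.8353, 14)]  |A|=19.8953
9. ⊥bis P4·P8 via (11.97,8.585): [(8.8708, 12.9606) (10.414, 10.4085) (15.5576, 11.2183) (15.495, 14) (8.8353, 14)]  |A|=19.8953
10. canonical 5-gon: [(8.8708, 12.9606) (10.414, 10.4085) (15.5576, 11.2183) (15.495, 14) (8.8353, 14)]
11. shoelace: 19.8953

Area of P4's cell: 19.8953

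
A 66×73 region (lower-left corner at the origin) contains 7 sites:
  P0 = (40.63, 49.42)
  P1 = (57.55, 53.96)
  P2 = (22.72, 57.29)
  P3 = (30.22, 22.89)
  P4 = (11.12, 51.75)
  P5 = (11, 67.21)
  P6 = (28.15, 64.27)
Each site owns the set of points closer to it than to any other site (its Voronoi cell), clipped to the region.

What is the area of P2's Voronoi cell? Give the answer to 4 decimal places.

Area of P2's cell: 234.3838

1. box [0,66]×[0,73]: [(0, 0) (66, 0) (66, 73) (0, 73)]
2. ⊥bis P2·P0 via (31.675,53.355): [(0, 0) (8.2298, 0) (40.3074, 73) (0, 73)]  |A|=1771.6069
3. ⊥bis P2·P1 via (40.135,55.625): [(0, 0) (8.2298, 0) (40.3074, 73) (0, 73)]  |A|=1771.6069
4. ⊥bis P2·P3 via (26.47,40.09): [(0, 34.3189) (25.78, 39.9396) (40.3074, 73) (0, 73)]  |A|=1164.889
5. ⊥bis P2·P4 via (16.92,54.52): [(24.0623, 39.5651) (25.78, 39.9396) (40.3074, 73) (8.0942, 73)]  |A|=564.1971
6. ⊥bis P2·P5 via (16.86,62.25): [(14.5383, 59.507) (24.0623, 39.5651) (25.78, 39.9396) (40.3074, 73) (25.959, 73)]  |A|=443.6724
7. ⊥bis P2·P6 via (25.435,60.78): [(19.5143, 65.3859) (14.5383, 59.507) (24.0623, 39.5651) (25.78, 39.9396) (32.5168, 55.2708)]  |A|=234.3838
8. canonical 5-gon: [(19.5143, 65.3859) (14.5383, 59.507) (24.0623, 39.5651) (25.78, 39.9396) (32.5168, 55.2708)]
9. shoelace: 234.3838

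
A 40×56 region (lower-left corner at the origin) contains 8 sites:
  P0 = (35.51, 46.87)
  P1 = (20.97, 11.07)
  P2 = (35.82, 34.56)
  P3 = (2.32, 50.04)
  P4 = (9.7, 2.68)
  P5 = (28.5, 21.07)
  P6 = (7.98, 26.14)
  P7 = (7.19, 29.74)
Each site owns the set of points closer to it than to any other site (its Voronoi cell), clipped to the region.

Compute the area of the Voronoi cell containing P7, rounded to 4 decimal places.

Area of P7's cell: 257.5616

1. box [0,40]×[0,56]: [(0, 0) (40, 0) (40, 56) (0, 56)]
2. ⊥bis P7·P0 via (21.35,38.305): [(0, 0) (40, 0) (40, 7.4721) (10.6468, 56) (0, 56)]  |A|=1527.7744
3. ⊥bis P7·P1 via (14.08,20.405): [(0, 10.0128) (26.5915, 29.6395) (10.6468, 56) (0, 56)]  |A|=751.7616
4. ⊥bis P7·P2 via (21.505,32.15): [(0, 10.0128) (22.4431, 26.5777) (20.1289, 40.3238) (10.6468, 56) (0, 56)]  |A|=719.7067
5. ⊥bis P7·P3 via (4.755,39.89): [(0, 38.7493) (0, 10.0128) (22.4431, 26.5777) (20.1289, 40.3238) (18.4098, 43.1658)]  |A|=492.5938
6. ⊥bis P7·P4 via (8.445,16.21): [(0, 38.7493) (0, 15.4267) (8.3894, 16.2048) (22.4431, 26.5777) (20.1289, 40.3238) (18.4098, 43.1658)]  |A|=469.8844
7. ⊥bis P7·P5 via (17.845,25.405): [(0, 38.7493) (0, 15.4267) (8.3894, 16.2048) (16.5535, 22.2307) (21.237, 33.7421) (20.1289, 40.3238) (18.4098, 43.1658)]  |A|=446.1649
8. ⊥bis P7·P6 via (7.585,27.94): [(0, 38.7493) (0, 26.2755) (19.9833, 30.6607) (21.237, 33.7421) (20.1289, 40.3238) (18.4098, 43.1658)]  |A|=257.5616
9. canonical 6-gon: [(0, 38.7493) (0, 26.2755) (19.9833, 30.6607) (21.237, 33.7421) (20.1289, 40.3238) (18.4098, 43.1658)]
10. shoelace: 257.5616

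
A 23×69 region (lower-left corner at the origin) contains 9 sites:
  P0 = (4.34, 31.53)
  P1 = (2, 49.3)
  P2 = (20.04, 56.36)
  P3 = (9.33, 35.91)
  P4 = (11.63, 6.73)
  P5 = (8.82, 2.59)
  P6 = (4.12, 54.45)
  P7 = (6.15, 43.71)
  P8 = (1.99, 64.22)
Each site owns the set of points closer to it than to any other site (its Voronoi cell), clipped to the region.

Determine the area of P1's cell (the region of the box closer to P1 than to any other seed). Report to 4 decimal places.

1. box [0,23]×[0,69]: [(0, 0) (23, 0) (23, 69) (0, 69)]
2. ⊥bis P1·P0 via (3.17,40.415): [(0, 39.9976) (23, 43.0263) (23, 69) (0, 69)]  |A|=632.2259
3. ⊥bis P1·P2 via (11.02,52.83): [(0, 39.9976) (15.2558, 42.0065) (4.6918, 69) (0, 69)]  |A|=284.5522
4. ⊥bis P1·P3 via (5.665,42.605): [(0, 39.9976) (1.1876, 40.1539) (13.3707, 46.8233) (4.6918, 69) (0, 69)]  |A|=248.9241
5. ⊥bis P1·P4 via (6.815,28.015): [(0, 39.9976) (1.1876, 40.1539) (13.3707, 46.8233) (4.6918, 69) (0, 69)]  |A|=248.9241
6. ⊥bis P1·P5 via (5.41,25.945): [(0, 39.9976) (1.1876, 40.1539) (13.3707, 46.8233) (4.6918, 69) (0, 69)]  |A|=248.9241
7. ⊥bis P1·P6 via (3.06,51.875): [(0, 53.1347) (0, 39.9976) (1.1876, 40.1539) (13.3707, 46.8233) (12.9941, 47.7856)]  |A|=96.0787
8. ⊥bis P1·P7 via (4.075,46.505): [(8.3661, 49.6907) (0, 53.1347) (0, 43.4797)]  |A|=40.3872
9. ⊥bis P1·P8 via (1.995,56.76): [(8.3661, 49.6907) (0, 53.1347) (0, 43.4797)]  |A|=40.3872
10. canonical 3-gon: [(8.3661, 49.6907) (0, 53.1347) (0, 43.4797)]
11. shoelace: 40.3872

Area of P1's cell: 40.3872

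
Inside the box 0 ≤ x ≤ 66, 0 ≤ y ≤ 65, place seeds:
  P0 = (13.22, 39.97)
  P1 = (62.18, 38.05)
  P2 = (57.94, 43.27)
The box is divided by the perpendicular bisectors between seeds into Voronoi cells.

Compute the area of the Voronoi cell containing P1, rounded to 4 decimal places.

Area of P1's cell: 986.2718

1. box [0,66]×[0,65]: [(0, 0) (66, 0) (66, 65) (0, 65)]
2. ⊥bis P1·P0 via (37.7,39.01): [(36.1702, 0) (66, 0) (66, 65) (38.7192, 65)]  |A|=1856.0941
3. ⊥bis P1·P2 via (60.06,40.66): [(37.0312, 21.9546) (36.1702, 0) (66, 0) (66, 45.4848)]  |A|=986.2718
4. canonical 4-gon: [(37.0312, 21.9546) (36.1702, 0) (66, 0) (66, 45.4848)]
5. shoelace: 986.2718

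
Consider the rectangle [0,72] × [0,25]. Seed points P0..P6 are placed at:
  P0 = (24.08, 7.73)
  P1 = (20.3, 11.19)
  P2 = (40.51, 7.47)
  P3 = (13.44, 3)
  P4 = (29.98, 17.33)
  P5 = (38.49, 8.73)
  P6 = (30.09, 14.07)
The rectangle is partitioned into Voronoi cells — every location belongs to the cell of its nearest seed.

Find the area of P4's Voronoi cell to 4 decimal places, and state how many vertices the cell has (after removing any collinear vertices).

Area of P4's cell: 189.0303 (4 vertices)

1. box [0,72]×[0,25]: [(0, 0) (72, 0) (72, 25) (0, 25)]
2. ⊥bis P4·P0 via (27.03,12.53): [(47.4178, 0) (72, 0) (72, 25) (6.7398, 25)]  |A|=1123.0297
3. ⊥bis P4·P1 via (25.14,14.26): [(25.7309, 13.3284) (47.4178, 0) (72, 0) (72, 25) (18.3276, 25)]  |A|=1055.4055
4. ⊥bis P4·P2 via (35.245,12.4): [(25.7309, 13.3284) (32.3216, 9.2779) (47.0433, 25) (18.3276, 25)]  |A|=249.2033
5. ⊥bis P4·P3 via (21.71,10.165): [(25.7309, 13.3284) (32.3216, 9.2779) (47.0433, 25) (18.3276, 25)]  |A|=249.2033
6. ⊥bis P4·P5 via (34.235,13.03): [(25.7309, 13.3284) (31.1629, 9.99) (46.3316, 25) (18.3276, 25)]  |A|=229.5117
7. ⊥bis P4·P6 via (30.035,15.7): [(24.3483, 15.5081) (37.1768, 15.941) (46.3316, 25) (18.3276, 25)]  |A|=189.0303
8. canonical 4-gon: [(24.3483, 15.5081) (37.1768, 15.941) (46.3316, 25) (18.3276, 25)]
9. shoelace: 189.0303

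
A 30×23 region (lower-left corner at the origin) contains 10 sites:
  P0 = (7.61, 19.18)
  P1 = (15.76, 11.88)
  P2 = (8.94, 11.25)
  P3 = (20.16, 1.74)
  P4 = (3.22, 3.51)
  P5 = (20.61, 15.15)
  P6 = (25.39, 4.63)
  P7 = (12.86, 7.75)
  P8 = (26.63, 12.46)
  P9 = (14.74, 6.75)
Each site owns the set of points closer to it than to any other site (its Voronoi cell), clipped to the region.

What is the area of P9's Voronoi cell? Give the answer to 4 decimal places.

Area of P9's cell: 46.0791

1. box [0,30]×[0,23]: [(0, 0) (30, 0) (30, 23) (0, 23)]
2. ⊥bis P9·P0 via (11.175,12.965): [(0, 6.5549) (0, 0) (30, 0) (30, 23) (28.6694, 23)]  |A|=454.2642
3. ⊥bis P9·P1 via (15.25,9.315): [(7.4987, 10.8562) (0, 6.5549) (0, 0) (30, 0) (30, 6.3823)]  |A|=259.2241
4. ⊥bis P9·P2 via (11.84,9): [(12.5075, 9.8603) (4.8572, 0) (30, 0) (30, 6.3823)]  |A|=179.7784
5. ⊥bis P9·P3 via (17.45,4.245): [(21.0673, 8.1583) (12.5075, 9.8603) (4.8572, 0) (13.5261, 0)]  |A|=84.0733
6. ⊥bis P9·P4 via (8.98,5.13): [(21.0673, 8.1583) (12.5075, 9.8603) (8.9421, 5.2649) (10.4228, 0) (13.5261, 0)]  |A|=69.4223
7. ⊥bis P9·P5 via (17.675,10.95): [(21.0673, 8.1583) (12.5075, 9.8603) (8.9421, 5.2649) (10.4228, 0) (13.5261, 0)]  |A|=69.4223
8. ⊥bis P9·P6 via (20.065,5.69): [(20.4161, 7.4538) (20.5758, 8.2561) (12.5075, 9.8603) (8.9421, 5.2649) (10.4228, 0) (13.5261, 0)]  |A|=69.2173
9. ⊥bis P9·P7 via (13.8,7.25): [(20.4161, 7.4538) (20.5758, 8.2561) (14.932, 9.3782) (10.2571, 0.5893) (10.4228, 0) (13.5261, 0)]  |A|=46.0791
10. ⊥bis P9·P8 via (20.685,9.605): [(20.4161, 7.4538) (20.5758, 8.2561) (14.932, 9.3782) (10.2571, 0.5893) (10.4228, 0) (13.5261, 0)]  |A|=46.0791
11. canonical 6-gon: [(20.4161, 7.4538) (20.5758, 8.2561) (14.932, 9.3782) (10.2571, 0.5893) (10.4228, 0) (13.5261, 0)]
12. shoelace: 46.0791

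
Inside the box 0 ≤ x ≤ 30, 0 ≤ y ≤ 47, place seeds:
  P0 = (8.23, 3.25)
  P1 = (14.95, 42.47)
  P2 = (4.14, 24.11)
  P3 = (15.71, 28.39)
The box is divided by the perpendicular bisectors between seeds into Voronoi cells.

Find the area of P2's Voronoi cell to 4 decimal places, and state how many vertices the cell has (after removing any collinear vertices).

1. box [0,30]×[0,47]: [(0, 0) (30, 0) (30, 47) (0, 47)]
2. ⊥bis P2·P0 via (6.185,13.68): [(0, 12.4673) (30, 18.3494) (30, 47) (0, 47)]  |A|=947.7495
3. ⊥bis P2·P1 via (9.545,33.29): [(0, 38.9099) (0, 12.4673) (30, 18.3494) (30, 21.2465)]  |A|=440.0957
4. ⊥bis P2·P3 via (9.925,26.25): [(6.7014, 34.9643) (0, 38.9099) (0, 12.4673) (14.0076, 15.2138)]  |A|=236.9622
5. canonical 4-gon: [(6.7014, 34.9643) (0, 38.9099) (0, 12.4673) (14.0076, 15.2138)]
6. shoelace: 236.9622

Area of P2's cell: 236.9622 (4 vertices)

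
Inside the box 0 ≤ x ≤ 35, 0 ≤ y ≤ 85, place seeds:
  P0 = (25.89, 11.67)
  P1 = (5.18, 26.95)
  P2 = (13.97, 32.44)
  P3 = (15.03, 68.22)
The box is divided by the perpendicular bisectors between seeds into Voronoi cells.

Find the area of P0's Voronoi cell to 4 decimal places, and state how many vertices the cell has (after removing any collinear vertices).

Area of P0's cell: 626.4498 (4 vertices)

1. box [0,35]×[0,85]: [(0, 0) (35, 0) (35, 85) (0, 85)]
2. ⊥bis P0·P1 via (15.535,19.31): [(1.2879, 0) (35, 0) (35, 45.6922)]  |A|=770.1894
3. ⊥bis P0·P2 via (19.93,22.055): [(15.82, 19.6962) (1.2879, 0) (35, 0) (35, 30.7037)]  |A|=626.4498
4. ⊥bis P0·P3 via (20.46,39.945): [(15.82, 19.6962) (1.2879, 0) (35, 0) (35, 30.7037)]  |A|=626.4498
5. canonical 4-gon: [(15.82, 19.6962) (1.2879, 0) (35, 0) (35, 30.7037)]
6. shoelace: 626.4498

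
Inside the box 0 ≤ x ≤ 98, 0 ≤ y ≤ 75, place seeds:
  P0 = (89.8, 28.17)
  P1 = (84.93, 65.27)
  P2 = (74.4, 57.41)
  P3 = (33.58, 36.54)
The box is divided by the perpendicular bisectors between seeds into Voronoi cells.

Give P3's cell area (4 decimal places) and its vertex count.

Area of P3's cell: 4074.2831 (5 vertices)

1. box [0,98]×[0,75]: [(0, 0) (98, 0) (98, 75) (0, 75)]
2. ⊥bis P3·P0 via (61.69,32.355): [(0, 0) (56.873, 0) (68.039, 75) (0, 75)]  |A|=4684.1988
3. ⊥bis P3·P1 via (59.255,50.905): [(0, 0) (56.873, 0) (63.3595, 43.5689) (45.774, 75) (0, 75)]  |A|=4334.2924
4. ⊥bis P3·P2 via (53.99,46.975): [(0, 0) (56.873, 0) (61.6392, 32.0138) (39.6617, 75) (0, 75)]  |A|=4074.2831
5. canonical 5-gon: [(0, 0) (56.873, 0) (61.6392, 32.0138) (39.6617, 75) (0, 75)]
6. shoelace: 4074.2831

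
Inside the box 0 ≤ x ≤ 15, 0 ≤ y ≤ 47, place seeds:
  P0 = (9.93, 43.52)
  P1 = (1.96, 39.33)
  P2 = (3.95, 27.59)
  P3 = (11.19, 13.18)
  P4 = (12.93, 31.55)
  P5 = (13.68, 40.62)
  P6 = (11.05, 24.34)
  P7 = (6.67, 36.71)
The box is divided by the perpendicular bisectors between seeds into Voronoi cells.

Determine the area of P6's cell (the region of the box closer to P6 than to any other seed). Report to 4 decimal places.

1. box [0,15]×[0,47]: [(0, 0) (15, 0) (15, 47) (0, 47)]
2. ⊥bis P6·P0 via (10.49,33.93): [(0, 33.3174) (0, 0) (15, 0) (15, 34.1934)]  |A|=506.331
3. ⊥bis P6·P1 via (6.505,31.835): [(9.9033, 33.8957) (0, 27.8903) (0, 0) (15, 0) (15, 34.1934)]  |A|=479.4579
4. ⊥bis P6·P2 via (7.5,25.965): [(11.164, 33.9694) (0, 9.5804) (0, 0) (15, 0) (15, 34.1934)]  |A|=373.8312
5. ⊥bis P6·P3 via (11.12,18.76): [(11.164, 33.9694) (4.162, 18.6727) (15, 18.8087) (15, 34.1934)]  |A|=111.9247
6. ⊥bis P6·P4 via (11.99,27.945): [(8.7885, 28.7798) (4.162, 18.6727) (15, 18.8087) (15, 27.1601)]  |A|=80.3936
7. ⊥bis P6·P5 via (12.365,32.48): [(8.7885, 28.7798) (4.162, 18.6727) (15, 18.8087) (15, 27.1601)]  |A|=80.3936
8. ⊥bis P6·P7 via (8.86,30.525): [(8.7885, 28.7798) (4.162, 18.6727) (15, 18.8087) (15, 27.1601)]  |A|=80.3936
9. canonical 4-gon: [(8.7885, 28.7798) (4.162, 18.6727) (15, 18.8087) (15, 27.1601)]
10. shoelace: 80.3936

Area of P6's cell: 80.3936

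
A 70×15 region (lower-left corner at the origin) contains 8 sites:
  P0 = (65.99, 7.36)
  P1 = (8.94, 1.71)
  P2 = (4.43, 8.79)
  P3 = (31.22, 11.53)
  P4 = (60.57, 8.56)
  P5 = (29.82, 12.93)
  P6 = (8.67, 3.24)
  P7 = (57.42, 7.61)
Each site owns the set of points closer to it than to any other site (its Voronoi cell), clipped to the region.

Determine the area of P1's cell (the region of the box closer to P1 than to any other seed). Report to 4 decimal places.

1. box [0,70]×[0,15]: [(0, 0) (70, 0) (70, 15) (0, 15)]
2. ⊥bis P1·P0 via (37.465,4.535): [(0, 0) (37.9141, 0) (36.4286, 15) (0, 15)]  |A|=557.5704
3. ⊥bis P1·P2 via (6.685,5.25): [(0, 0.9916) (0, 0) (37.9141, 0) (36.4286, 15) (21.991, 15)]  |A|=403.5413
4. ⊥bis P1·P3 via (20.08,6.62): [(17.6151, 12.2125) (0, 0.9916) (0, 0) (22.9978, 0)]  |A|=149.1642
5. ⊥bis P1·P4 via (34.755,5.135): [(17.6151, 12.2125) (0, 0.9916) (0, 0) (22.9978, 0)]  |A|=149.1642
6. ⊥bis P1·P5 via (19.38,7.32): [(21.5576, 3.2676) (16.9713, 11.8024) (0, 0.9916) (0, 0) (22.9978, 0)]  |A|=145.4767
7. ⊥bis P1·P6 via (8.805,2.475): [(21.5576, 3.2676) (20.842, 4.5992) (0, 0.9212) (0, 0) (22.9978, 0)]  |A|=62.6953
8. ⊥bis P1·P7 via (33.18,4.66): [(21.5576, 3.2676) (20.842, 4.5992) (0, 0.9212) (0, 0) (22.9978, 0)]  |A|=62.6953
9. canonical 5-gon: [(21.5576, 3.2676) (20.842, 4.5992) (0, 0.9212) (0, 0) (22.9978, 0)]
10. shoelace: 62.6953

Area of P1's cell: 62.6953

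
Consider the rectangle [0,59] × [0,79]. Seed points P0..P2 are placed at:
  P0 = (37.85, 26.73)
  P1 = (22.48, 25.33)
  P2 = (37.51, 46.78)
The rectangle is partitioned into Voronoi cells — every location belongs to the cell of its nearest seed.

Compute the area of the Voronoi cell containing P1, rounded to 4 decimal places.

Area of P1's cell: 1428.8832

1. box [0,59]×[0,79]: [(0, 0) (59, 0) (59, 79) (0, 79)]
2. ⊥bis P1·P0 via (30.165,26.03): [(0, 0) (32.536, 0) (25.3401, 79) (0, 79)]  |A|=2286.1071
3. ⊥bis P1·P2 via (29.995,36.055): [(0, 57.0725) (0, 0) (32.536, 0) (29.2012, 36.6112)]  |A|=1428.8832
4. canonical 4-gon: [(0, 57.0725) (0, 0) (32.536, 0) (29.2012, 36.6112)]
5. shoelace: 1428.8832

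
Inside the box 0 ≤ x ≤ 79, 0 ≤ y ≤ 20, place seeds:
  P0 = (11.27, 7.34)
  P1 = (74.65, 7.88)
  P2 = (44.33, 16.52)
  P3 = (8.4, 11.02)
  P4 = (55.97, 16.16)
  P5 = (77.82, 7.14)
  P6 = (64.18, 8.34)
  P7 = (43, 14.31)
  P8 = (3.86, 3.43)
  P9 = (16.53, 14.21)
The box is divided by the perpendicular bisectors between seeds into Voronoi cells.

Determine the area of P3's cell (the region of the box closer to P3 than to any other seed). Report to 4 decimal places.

1. box [0,79]×[0,20]: [(0, 0) (79, 0) (79, 20) (0, 20)]
2. ⊥bis P3·P0 via (9.835,9.18): [(0, 1.5098) (23.7087, 20) (0, 20)]  |A|=219.1899
3. ⊥bis P3·P1 via (41.525,9.45): [(0, 1.5098) (23.7087, 20) (0, 20)]  |A|=219.1899
4. ⊥bis P3·P2 via (26.365,13.77): [(0, 1.5098) (23.7087, 20) (0, 20)]  |A|=219.1899
5. ⊥bis P3·P4 via (32.185,13.59): [(0, 1.5098) (23.7087, 20) (0, 20)]  |A|=219.1899
6. ⊥bis P3·P5 via (43.11,9.08): [(0, 1.5098) (23.7087, 20) (0, 20)]  |A|=219.1899
7. ⊥bis P3·P6 via (36.29,9.68): [(0, 1.5098) (23.7087, 20) (0, 20)]  |A|=219.1899
8. ⊥bis P3·P7 via (25.7,12.665): [(0, 1.5098) (23.7087, 20) (0, 20)]  |A|=219.1899
9. ⊥bis P3·P8 via (6.13,7.225): [(0, 10.8917) (6.8081, 6.8194) (23.7087, 20) (0, 20)]  |A|=187.2532
10. ⊥bis P3·P9 via (12.465,12.615): [(0, 10.8917) (6.8081, 6.8194) (12.8808, 11.5554) (9.5673, 20) (0, 20)]  |A|=127.5438
11. canonical 5-gon: [(0, 10.8917) (6.8081, 6.8194) (12.8808, 11.5554) (9.5673, 20) (0, 20)]
12. shoelace: 127.5438

Area of P3's cell: 127.5438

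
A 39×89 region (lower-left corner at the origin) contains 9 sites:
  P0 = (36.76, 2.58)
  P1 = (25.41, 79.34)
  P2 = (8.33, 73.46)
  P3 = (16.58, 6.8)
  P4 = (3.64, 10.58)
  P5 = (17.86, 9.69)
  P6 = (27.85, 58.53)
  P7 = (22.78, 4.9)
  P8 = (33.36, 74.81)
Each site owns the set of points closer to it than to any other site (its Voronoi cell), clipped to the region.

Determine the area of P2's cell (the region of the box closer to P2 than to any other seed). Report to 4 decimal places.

1. box [0,39]×[0,89]: [(0, 0) (39, 0) (39, 89) (0, 89)]
2. ⊥bis P2·P0 via (22.545,38.02): [(0, 28.9772) (39, 44.6201) (39, 89) (0, 89)]  |A|=2035.8527
3. ⊥bis P2·P1 via (16.87,76.4): [(0, 28.9772) (29.1682, 40.6766) (12.5323, 89) (0, 89)]  |A|=1178.1811
4. ⊥bis P2·P3 via (12.455,40.13): [(0, 38.5885) (28.6657, 42.1363) (12.5323, 89) (0, 89)]  |A|=1016.1951
5. ⊥bis P2·P4 via (5.985,42.02): [(0, 42.4664) (19.5507, 41.0082) (28.6657, 42.1363) (12.5323, 89) (0, 89)]  |A|=978.2877
6. ⊥bis P2·P5 via (13.095,41.575): [(0, 42.4664) (12.7142, 41.5181) (28.0876, 43.8155) (12.5323, 89) (0, 89)]  |A|=958.5355
7. ⊥bis P2·P6 via (18.09,65.995): [(0, 42.4664) (0.0889, 42.4598) (19.7189, 68.1247) (12.5323, 89) (0, 89)]  |A|=590.8095
8. ⊥bis P2·P7 via (15.555,39.18): [(0, 42.4664) (0.0889, 42.4598) (19.7189, 68.1247) (12.5323, 89) (0, 89)]  |A|=590.8095
9. ⊥bis P2·P8 via (20.845,74.135): [(0, 42.4664) (0.0889, 42.4598) (19.7189, 68.1247) (12.5323, 89) (0, 89)]  |A|=590.8095
10. canonical 5-gon: [(0, 42.4664) (0.0889, 42.4598) (19.7189, 68.1247) (12.5323, 89) (0, 89)]
11. shoelace: 590.8095

Area of P2's cell: 590.8095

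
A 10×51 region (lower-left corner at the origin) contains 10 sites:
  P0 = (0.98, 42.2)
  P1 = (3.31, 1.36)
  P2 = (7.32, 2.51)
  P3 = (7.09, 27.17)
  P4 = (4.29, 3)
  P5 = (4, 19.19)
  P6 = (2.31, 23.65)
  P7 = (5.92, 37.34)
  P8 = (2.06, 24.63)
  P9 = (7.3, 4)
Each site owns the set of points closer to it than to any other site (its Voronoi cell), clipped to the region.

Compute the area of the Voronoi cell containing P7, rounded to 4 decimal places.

1. box [0,10]×[0,51]: [(0, 0) (10, 0) (10, 51) (0, 51)]
2. ⊥bis P7·P0 via (3.45,39.77): [(0, 36.2632) (0, 0) (10, 0) (10, 46.4278)]  |A|=413.4551
3. ⊥bis P7·P1 via (4.615,19.35): [(0, 36.2632) (0, 19.6848) (10, 18.9594) (10, 46.4278)]  |A|=220.2344
4. ⊥bis P7·P2 via (6.62,19.925): [(0, 36.2632) (0, 19.6848) (0.2294, 19.6681) (10, 20.0609) (10, 46.4278)]  |A|=214.8533
5. ⊥bis P7·P3 via (6.505,32.255): [(0, 36.2632) (0, 31.5066) (10, 32.6571) (10, 46.4278)]  |A|=92.6366
6. ⊥bis P7·P4 via (5.105,20.17): [(0, 36.2632) (0, 31.5066) (10, 32.6571) (10, 46.4278)]  |A|=92.6366
7. ⊥bis P7·P5 via (4.96,28.265): [(0, 36.2632) (0, 31.5066) (10, 32.6571) (10, 46.4278)]  |A|=92.6366
8. ⊥bis P7·P6 via (4.115,30.495): [(0, 36.2632) (0, 31.5801) (0.194, 31.529) (10, 32.6571) (10, 46.4278)]  |A|=92.6294
9. ⊥bis P7·P8 via (3.99,30.985): [(0, 36.2632) (0, 32.1968) (1.6481, 31.6962) (10, 32.6571) (10, 46.4278)]  |A|=92.0679
10. ⊥bis P7·P9 via (6.61,20.67): [(0, 36.2632) (0, 32.1968) (1.6481, 31.6962) (10, 32.6571) (10, 46.4278)]  |A|=92.0679
11. canonical 5-gon: [(0, 36.2632) (0, 32.1968) (1.6481, 31.6962) (10, 32.6571) (10, 46.4278)]
12. shoelace: 92.0679

Area of P7's cell: 92.0679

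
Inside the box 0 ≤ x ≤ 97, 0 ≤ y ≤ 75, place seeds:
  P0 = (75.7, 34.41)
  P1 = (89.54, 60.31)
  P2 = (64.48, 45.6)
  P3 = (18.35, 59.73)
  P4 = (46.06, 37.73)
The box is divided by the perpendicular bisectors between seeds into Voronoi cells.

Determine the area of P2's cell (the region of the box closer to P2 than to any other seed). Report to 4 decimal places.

1. box [0,97]×[0,75]: [(0, 0) (97, 0) (97, 75) (0, 75)]
2. ⊥bis P2·P0 via (70.09,40.005): [(0, 0) (30.192, 0) (97, 66.9871) (97, 75) (0, 75)]  |A|=5037.3603
3. ⊥bis P2·P1 via (77.01,52.955): [(0, 0) (30.192, 0) (79.2313, 49.1708) (64.0698, 75) (0, 75)]  |A|=4540.8906
4. ⊥bis P2·P3 via (41.415,52.665): [(25.2833, 0) (30.192, 0) (79.2313, 49.1708) (64.0698, 75) (48.2564, 75)]  |A|=1783.1529
5. ⊥bis P2·P4 via (55.27,41.665): [(45.2379, 65.1455) (60.2113, 30.0998) (79.2313, 49.1708) (64.0698, 75) (48.2564, 75)]  |A|=871.8914
6. canonical 5-gon: [(45.2379, 65.1455) (60.2113, 30.0998) (79.2313, 49.1708) (64.0698, 75) (48.2564, 75)]
7. shoelace: 871.8914

Area of P2's cell: 871.8914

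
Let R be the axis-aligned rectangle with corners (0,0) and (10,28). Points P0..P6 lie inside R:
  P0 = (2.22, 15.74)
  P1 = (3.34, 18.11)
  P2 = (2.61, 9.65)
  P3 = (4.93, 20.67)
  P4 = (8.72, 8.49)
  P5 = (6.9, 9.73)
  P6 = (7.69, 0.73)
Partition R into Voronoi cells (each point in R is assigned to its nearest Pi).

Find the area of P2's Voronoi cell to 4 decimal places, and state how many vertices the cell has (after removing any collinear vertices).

1. box [0,10]×[0,28]: [(0, 0) (10, 0) (10, 28) (0, 28)]
2. ⊥bis P2·P0 via (2.415,12.695): [(0, 12.5403) (0, 0) (10, 0) (10, 13.1807)]  |A|=128.6054
3. ⊥bis P2·P1 via (2.975,13.88): [(0, 12.5403) (0, 0) (10, 0) (10, 13.1807)]  |A|=128.6054
4. ⊥bis P2·P3 via (3.77,15.16): [(0, 12.5403) (0, 0) (10, 0) (10, 13.1807)]  |A|=128.6054
5. ⊥bis P2·P4 via (5.665,9.07): [(6.4017, 12.9503) (0, 12.5403) (0, 0) (3.943, 0)]  |A|=65.6714
6. ⊥bis P2·P5 via (4.755,9.69): [(4.8469, 4.761) (4.6962, 12.8411) (0, 12.5403) (0, 0) (3.943, 0)]  |A|=58.7731
7. ⊥bis P2·P6 via (5.15,5.19): [(4.8422, 5.0147) (4.6962, 12.8411) (0, 12.5403) (0, 2.257)]  |A|=43.2961
8. canonical 4-gon: [(4.8422, 5.0147) (4.6962, 12.8411) (0, 12.5403) (0, 2.257)]
9. shoelace: 43.2961

Area of P2's cell: 43.2961 (4 vertices)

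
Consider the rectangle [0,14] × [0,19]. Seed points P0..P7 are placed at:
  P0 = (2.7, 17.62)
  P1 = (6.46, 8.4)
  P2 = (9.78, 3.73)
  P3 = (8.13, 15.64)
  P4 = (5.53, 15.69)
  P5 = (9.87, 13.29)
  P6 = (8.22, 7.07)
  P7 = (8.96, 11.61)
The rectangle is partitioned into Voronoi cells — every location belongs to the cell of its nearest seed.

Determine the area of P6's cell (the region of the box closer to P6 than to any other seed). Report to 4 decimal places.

1. box [0,14]×[0,19]: [(0, 0) (14, 0) (14, 19) (0, 19)]
2. ⊥bis P6·P0 via (5.46,12.345): [(0, 9.4882) (0, 0) (14, 0) (14, 16.8133)]  |A|=184.1107
3. ⊥bis P6·P1 via (7.34,7.735): [(1.4948, 0) (14, 0) (14, 16.5482)]  |A|=103.4695
4. ⊥bis P6·P2 via (9,5.4): [(3.7075, 2.928) (14, 7.7353) (14, 16.5482)]  |A|=45.3536
5. ⊥bis P6·P3 via (8.175,11.355): [(10.0908, 11.3751) (3.7075, 2.928) (14, 7.7353) (14, 11.4162)]  |A|=35.3224
6. ⊥bis P6·P4 via (6.875,11.38): [(10.0908, 11.3751) (3.7075, 2.928) (14, 7.7353) (14, 11.4162)]  |A|=35.3224
7. ⊥bis P6·P5 via (9.045,10.18): [(9.1638, 10.1485) (3.7075, 2.928) (14, 7.7353) (14, 8.8656)]  |A|=26.7762
8. ⊥bis P6·P7 via (8.59,9.34): [(8.5569, 9.3454) (3.7075, 2.928) (14, 7.7353) (14, 8.4582)]  |A|=23.3363
9. canonical 4-gon: [(8.5569, 9.3454) (3.7075, 2.928) (14, 7.7353) (14, 8.4582)]
10. shoelace: 23.3363

Area of P6's cell: 23.3363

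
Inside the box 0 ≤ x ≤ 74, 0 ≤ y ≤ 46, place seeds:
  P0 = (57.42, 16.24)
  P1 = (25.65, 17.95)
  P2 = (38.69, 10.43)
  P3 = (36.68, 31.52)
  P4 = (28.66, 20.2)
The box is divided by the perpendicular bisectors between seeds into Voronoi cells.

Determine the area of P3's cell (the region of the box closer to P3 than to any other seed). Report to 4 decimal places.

Area of P3's cell: 802.2903

1. box [0,74]×[0,46]: [(0, 0) (74, 0) (74, 46) (0, 46)]
2. ⊥bis P3·P0 via (47.05,23.88): [(0, 0) (29.4566, 0) (63.3467, 46) (0, 46)]  |A|=2134.4767
3. ⊥bis P3·P1 via (31.165,24.735): [(41.4943, 16.3391) (63.3467, 46) (5.0031, 46)]  |A|=865.2622
4. ⊥bis P3·P2 via (37.685,20.975): [(35.9896, 20.8134) (45.4554, 21.7156) (63.3467, 46) (5.0031, 46)]  |A|=841.6029
5. ⊥bis P3·P4 via (32.67,25.86): [(10.1642, 41.8049) (39.3421, 21.1329) (45.4554, 21.7156) (63.3467, 46) (5.0031, 46)]  |A|=802.2903
6. canonical 5-gon: [(10.1642, 41.8049) (39.3421, 21.1329) (45.4554, 21.7156) (63.3467, 46) (5.0031, 46)]
7. shoelace: 802.2903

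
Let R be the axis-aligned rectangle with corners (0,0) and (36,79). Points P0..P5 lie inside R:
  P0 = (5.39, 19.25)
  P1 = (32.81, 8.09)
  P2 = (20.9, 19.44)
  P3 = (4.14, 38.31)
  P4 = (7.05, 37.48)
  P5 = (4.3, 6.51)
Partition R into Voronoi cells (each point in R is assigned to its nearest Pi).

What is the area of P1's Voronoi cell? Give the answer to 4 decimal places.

Area of P1's cell: 246.5199

1. box [0,36]×[0,79]: [(0, 0) (36, 0) (36, 79) (0, 79)]
2. ⊥bis P1·P0 via (19.1,13.67): [(13.5363, 0) (36, 0) (36, 55.1931)]  |A|=619.9214
3. ⊥bis P1·P2 via (26.855,13.765): [(13.7372, 0) (36, 0) (36, 23.3612)]  |A|=260.0427
4. ⊥bis P1·P3 via (18.475,23.2): [(13.7372, 0) (36, 0) (36, 23.3612)]  |A|=260.0427
5. ⊥bis P1·P4 via (19.93,22.785): [(13.7372, 0) (36, 0) (36, 23.3612)]  |A|=260.0427
6. ⊥bis P1·P5 via (18.555,7.3): [(18.6726, 5.1788) (18.9596, 0) (36, 0) (36, 23.3612)]  |A|=246.5199
7. canonical 4-gon: [(18.6726, 5.1788) (18.9596, 0) (36, 0) (36, 23.3612)]
8. shoelace: 246.5199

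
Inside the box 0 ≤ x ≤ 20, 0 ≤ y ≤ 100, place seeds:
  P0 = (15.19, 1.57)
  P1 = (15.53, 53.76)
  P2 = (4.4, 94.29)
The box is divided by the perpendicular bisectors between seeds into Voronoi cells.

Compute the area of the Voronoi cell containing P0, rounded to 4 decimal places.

1. box [0,20]×[0,100]: [(0, 0) (20, 0) (20, 100) (0, 100)]
2. ⊥bis P0·P1 via (15.36,27.665): [(0, 27.7651) (0, 0) (20, 0) (20, 27.6348)]  |A|=553.9984
3. ⊥bis P0·P2 via (9.795,47.93): [(0, 27.7651) (0, 0) (20, 0) (20, 27.6348)]  |A|=553.9984
4. canonical 4-gon: [(0, 27.7651) (0, 0) (20, 0) (20, 27.6348)]
5. shoelace: 553.9984

Area of P0's cell: 553.9984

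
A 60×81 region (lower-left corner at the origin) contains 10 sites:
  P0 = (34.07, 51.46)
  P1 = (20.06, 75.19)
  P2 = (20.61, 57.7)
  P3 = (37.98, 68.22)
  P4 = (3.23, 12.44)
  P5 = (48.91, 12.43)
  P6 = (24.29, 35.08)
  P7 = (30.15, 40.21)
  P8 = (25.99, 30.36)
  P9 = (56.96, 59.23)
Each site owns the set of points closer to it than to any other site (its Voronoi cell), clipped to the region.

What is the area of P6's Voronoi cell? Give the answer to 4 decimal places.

1. box [0,60]×[0,81]: [(0, 0) (60, 0) (60, 81) (0, 81)]
2. ⊥bis P6·P0 via (29.18,43.27): [(0, 60.6925) (0, 0) (60, 0) (60, 24.8683)]  |A|=2566.8242
3. ⊥bis P6·P1 via (22.175,55.135): [(11.2395, 53.9817) (0, 52.7964) (0, 0) (60, 0) (60, 24.8683)]  |A|=2522.4503
4. ⊥bis P6·P2 via (22.45,46.39): [(23.6323, 46.5823) (0, 42.7377) (0, 0) (60, 0) (60, 24.8683)]  |A|=2354.667
5. ⊥bis P6·P3 via (31.135,51.65): [(23.6323, 46.5823) (0, 42.7377) (0, 0) (60, 0) (60, 24.8683)]  |A|=2354.667
6. ⊥bis P6·P4 via (13.76,23.76): [(23.6323, 46.5823) (0, 42.7377) (0, 36.5597) (39.3026, 0) (60, 0) (60, 24.8683)]  |A|=1636.2216
7. ⊥bis P6·P5 via (36.6,23.755): [(45.5574, 33.4915) (23.6323, 46.5823) (0, 42.7377) (0, 36.5597) (26.07, 12.3091)]  |A|=849.9604
8. ⊥bis P6·P7 via (27.22,37.645): [(38.0243, 25.3032) (19.9241, 45.9791) (0, 42.7377) (0, 36.5597) (26.07, 12.3091)]  |A|=667.0935
9. ⊥bis P6·P8 via (25.14,32.72): [(29.9993, 34.4702) (19.9241, 45.9791) (0, 42.7377) (0, 36.5597) (9.9927, 27.2644)]  |A|=352.6348
10. ⊥bis P6·P9 via (40.625,47.155): [(29.9993, 34.4702) (19.9241, 45.9791) (0, 42.7377) (0, 36.5597) (9.9927, 27.2644)]  |A|=352.6348
11. canonical 5-gon: [(29.9993, 34.4702) (19.9241, 45.9791) (0, 42.7377) (0, 36.5597) (9.9927, 27.2644)]
12. shoelace: 352.6348

Area of P6's cell: 352.6348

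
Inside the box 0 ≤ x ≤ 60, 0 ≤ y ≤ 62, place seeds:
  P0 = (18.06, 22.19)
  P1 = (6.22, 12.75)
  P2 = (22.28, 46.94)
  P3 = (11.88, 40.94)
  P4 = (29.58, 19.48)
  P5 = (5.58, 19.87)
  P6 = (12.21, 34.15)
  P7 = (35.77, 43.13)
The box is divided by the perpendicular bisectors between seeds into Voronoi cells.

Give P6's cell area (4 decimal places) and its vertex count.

Area of P6's cell: 203.1631 (6 vertices)

1. box [0,60]×[0,62]: [(0, 0) (60, 0) (60, 62) (0, 62)]
2. ⊥bis P6·P0 via (15.135,28.17): [(0, 20.767) (60, 50.1148) (60, 62) (0, 62)]  |A|=1593.5446
3. ⊥bis P6·P1 via (9.215,23.45): [(0, 26.0293) (6.8428, 24.114) (60, 50.1148) (60, 62) (0, 62)]  |A|=1575.5402
4. ⊥bis P6·P2 via (17.245,40.545): [(0, 54.1226) (0, 26.0293) (6.8428, 24.114) (26.1312, 33.5486)]  |A|=417.8063
5. ⊥bis P6·P3 via (12.045,37.545): [(20.5315, 37.9574) (0, 36.9596) (0, 26.0293) (6.8428, 24.114) (26.1312, 33.5486)]  |A|=241.6157
6. ⊥bis P6·P4 via (20.895,26.815): [(20.5315, 37.9574) (0, 36.9596) (0, 26.0293) (6.8428, 24.114) (26.1312, 33.5486)]  |A|=241.6157
7. ⊥bis P6·P5 via (8.895,27.01): [(20.5315, 37.9574) (0, 36.9596) (0, 31.1398) (10.8796, 26.0886) (26.1312, 33.5486)]  |A|=203.194
8. ⊥bis P6·P7 via (23.99,38.64): [(25.8446, 33.7742) (20.5315, 37.9574) (0, 36.9596) (0, 31.1398) (10.8796, 26.0886) (25.9621, 33.4659)]  |A|=203.1631
9. canonical 6-gon: [(25.8446, 33.7742) (20.5315, 37.9574) (0, 36.9596) (0, 31.1398) (10.8796, 26.0886) (25.9621, 33.4659)]
10. shoelace: 203.1631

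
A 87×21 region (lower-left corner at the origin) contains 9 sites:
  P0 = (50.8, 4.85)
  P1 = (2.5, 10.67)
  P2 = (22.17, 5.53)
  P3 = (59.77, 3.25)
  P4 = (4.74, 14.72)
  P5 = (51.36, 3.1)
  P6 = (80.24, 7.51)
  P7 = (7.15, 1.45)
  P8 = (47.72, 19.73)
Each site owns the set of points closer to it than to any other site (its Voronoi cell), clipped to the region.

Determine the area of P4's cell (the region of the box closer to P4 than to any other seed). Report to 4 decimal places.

1. box [0,87]×[0,21]: [(0, 0) (87, 0) (87, 21) (0, 21)]
2. ⊥bis P4·P0 via (27.77,9.785): [(0, 0) (25.6732, 0) (30.1732, 21) (0, 21)]  |A|=586.3875
3. ⊥bis P4·P1 via (3.62,12.695): [(0, 14.6972) (25.7686, 0.4449) (30.1732, 21) (0, 21)]  |A|=391.3136
4. ⊥bis P4·P2 via (13.455,10.125): [(0, 14.6972) (12.2836, 7.9033) (19.1889, 21) (0, 21)]  |A|=164.3663
5. ⊥bis P4·P3 via (32.255,8.985): [(0, 14.6972) (12.2836, 7.9033) (19.1889, 21) (0, 21)]  |A|=164.3663
6. ⊥bis P4·P5 via (28.05,8.91): [(0, 14.6972) (12.2836, 7.9033) (19.1889, 21) (0, 21)]  |A|=164.3663
7. ⊥bis P4·P6 via (42.49,11.115): [(0, 14.6972) (12.2836, 7.9033) (19.1889, 21) (0, 21)]  |A|=164.3663
8. ⊥bis P4·P7 via (5.945,8.085): [(0, 14.6972) (10.4694, 8.9067) (13.0608, 9.3773) (19.1889, 21) (0, 21)]  |A|=162.6392
9. ⊥bis P4·P8 via (26.23,17.225): [(0, 14.6972) (10.4694, 8.9067) (13.0608, 9.3773) (19.1889, 21) (0, 21)]  |A|=162.6392
10. canonical 5-gon: [(0, 14.6972) (10.4694, 8.9067) (13.0608, 9.3773) (19.1889, 21) (0, 21)]
11. shoelace: 162.6392

Area of P4's cell: 162.6392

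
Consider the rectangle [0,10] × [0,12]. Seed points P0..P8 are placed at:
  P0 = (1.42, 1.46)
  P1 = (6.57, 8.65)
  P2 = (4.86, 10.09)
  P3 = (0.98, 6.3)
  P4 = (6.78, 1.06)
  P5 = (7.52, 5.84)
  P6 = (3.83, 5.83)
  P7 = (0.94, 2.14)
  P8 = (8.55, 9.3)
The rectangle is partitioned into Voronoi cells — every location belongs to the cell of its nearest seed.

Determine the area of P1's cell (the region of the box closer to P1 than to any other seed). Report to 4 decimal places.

Area of P1's cell: 7.3649

1. box [0,10]×[0,12]: [(0, 0) (10, 0) (10, 12) (0, 12)]
2. ⊥bis P1·P0 via (3.995,5.055): [(0, 7.9165) (10, 0.7538) (10, 12) (0, 12)]  |A|=76.6485
3. ⊥bis P1·P2 via (5.715,9.37): [(2.8013, 5.91) (10, 0.7538) (10, 12) (7.9297, 12)]  |A|=46.7829
4. ⊥bis P1·P3 via (3.775,7.475): [(3.8896, 7.2024) (5.1359, 4.2378) (10, 0.7538) (10, 12) (7.9297, 12)]  |A|=44.3644
5. ⊥bis P1·P4 via (6.675,4.855): [(3.8896, 7.2024) (4.8971, 4.8058) (10, 4.947) (10, 12) (7.9297, 12)]  |A|=32.7003
6. ⊥bis P1·P5 via (7.045,7.245): [(3.8896, 7.2024) (4.2666, 6.3057) (10, 8.244) (10, 12) (7.9297, 12)]  |A|=19.3773
7. ⊥bis P1·P6 via (5.2,7.24): [(4.4967, 7.9233) (5.6724, 6.781) (10, 8.244) (10, 12) (7.9297, 12)]  |A|=17.8868
8. ⊥bis P1·P7 via (3.755,5.395): [(4.4967, 7.9233) (5.6724, 6.781) (10, 8.244) (10, 12) (7.9297, 12)]  |A|=17.8868
9. ⊥bis P1·P8 via (7.56,8.975): [(6.9492, 10.8356) (4.4967, 7.9233) (5.6724, 6.781) (8.0197, 7.5745)]  |A|=7.3649
10. canonical 4-gon: [(6.9492, 10.8356) (4.4967, 7.9233) (5.6724, 6.781) (8.0197, 7.5745)]
11. shoelace: 7.3649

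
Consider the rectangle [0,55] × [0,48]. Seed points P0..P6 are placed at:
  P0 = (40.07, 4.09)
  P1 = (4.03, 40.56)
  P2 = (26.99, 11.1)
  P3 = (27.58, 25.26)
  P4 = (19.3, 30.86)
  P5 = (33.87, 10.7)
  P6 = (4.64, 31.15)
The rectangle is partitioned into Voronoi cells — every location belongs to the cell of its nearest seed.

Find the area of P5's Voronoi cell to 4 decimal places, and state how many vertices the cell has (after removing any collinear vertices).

1. box [0,55]×[0,48]: [(0, 0) (55, 0) (55, 48) (0, 48)]
2. ⊥bis P5·P0 via (36.97,7.395): [(0, 0) (29.086, 0) (55, 24.3066) (55, 48) (0, 48)]  |A|=2325.0585
3. ⊥bis P5·P1 via (18.95,25.63): [(0, 6.6927) (0, 0) (29.086, 0) (55, 24.3066) (55, 48) (41.335, 48)]  |A|=1471.3398
4. ⊥bis P5·P2 via (30.43,10.9): [(32.0474, 38.7186) (29.8372, 0.7047) (55, 24.3066) (55, 48) (41.335, 48)]  |A|=787.5136
5. ⊥bis P5·P3 via (30.725,17.98): [(30.8446, 18.0317) (29.8372, 0.7047) (55, 24.3066) (55, 28.4669)]  |A|=256.3561
6. ⊥bis P5·P4 via (26.585,20.78): [(30.8446, 18.0317) (29.8372, 0.7047) (55, 24.3066) (55, 28.4669)]  |A|=256.3561
7. ⊥bis P5·P6 via (19.255,20.925): [(30.8446, 18.0317) (29.8372, 0.7047) (55, 24.3066) (55, 28.4669)]  |A|=256.3561
8. canonical 4-gon: [(30.8446, 18.0317) (29.8372, 0.7047) (55, 24.3066) (55, 28.4669)]
9. shoelace: 256.3561

Area of P5's cell: 256.3561 (4 vertices)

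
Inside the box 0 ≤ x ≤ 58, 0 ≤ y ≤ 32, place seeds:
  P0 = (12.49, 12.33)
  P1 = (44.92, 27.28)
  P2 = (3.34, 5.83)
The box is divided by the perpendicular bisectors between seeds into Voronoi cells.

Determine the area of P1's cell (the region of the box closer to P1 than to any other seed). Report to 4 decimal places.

Area of P1's cell: 881.3095

1. box [0,58]×[0,32]: [(0, 0) (58, 0) (58, 32) (0, 32)]
2. ⊥bis P1·P0 via (28.705,19.805): [(37.835, 0) (58, 0) (58, 32) (23.0832, 32)]  |A|=881.3095
3. ⊥bis P1·P2 via (24.13,16.555): [(37.835, 0) (58, 0) (58, 32) (23.0832, 32)]  |A|=881.3095
4. canonical 4-gon: [(37.835, 0) (58, 0) (58, 32) (23.0832, 32)]
5. shoelace: 881.3095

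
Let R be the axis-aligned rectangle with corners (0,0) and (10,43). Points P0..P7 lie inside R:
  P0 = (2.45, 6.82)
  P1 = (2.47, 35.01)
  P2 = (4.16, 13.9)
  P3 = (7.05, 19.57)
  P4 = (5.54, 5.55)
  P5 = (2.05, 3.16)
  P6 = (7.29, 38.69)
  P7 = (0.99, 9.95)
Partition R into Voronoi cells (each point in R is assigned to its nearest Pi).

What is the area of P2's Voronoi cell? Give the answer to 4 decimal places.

1. box [0,10]×[0,43]: [(0, 0) (10, 0) (10, 43) (0, 43)]
2. ⊥bis P2·P0 via (3.305,10.36): [(0, 11.1582) (10, 8.743) (10, 43) (0, 43)]  |A|=330.4939
3. ⊥bis P2·P1 via (3.315,24.455): [(0, 24.1896) (0, 11.1582) (10, 8.743) (10, 24.9902)]  |A|=146.3928
4. ⊥bis P2·P3 via (5.605,16.735): [(0, 19.5919) (0, 11.1582) (10, 8.743) (10, 14.4949)]  |A|=70.9275
5. ⊥bis P2·P4 via (4.85,9.725): [(0, 19.5919) (0, 11.1582) (5.4937, 9.8314) (10, 10.5761) (10, 14.4949)]  |A|=66.7972
6. ⊥bis P2·P5 via (3.105,8.53): [(0, 19.5919) (0, 11.1582) (5.4937, 9.8314) (10, 10.5761) (10, 14.4949)]  |A|=66.7972
7. ⊥bis P2·P6 via (5.725,26.295): [(0, 19.5919) (0, 11.1582) (5.4937, 9.8314) (10, 10.5761) (10, 14.4949)]  |A|=66.7972
8. ⊥bis P2·P7 via (2.575,11.925): [(0, 19.5919) (0, 13.9915) (5.0503, 9.9385) (5.4937, 9.8314) (10, 10.5761) (10, 14.4949)]  |A|=59.6426
9. canonical 6-gon: [(0, 19.5919) (0, 13.9915) (5.0503, 9.9385) (5.4937, 9.8314) (10, 10.5761) (10, 14.4949)]
10. shoelace: 59.6426

Area of P2's cell: 59.6426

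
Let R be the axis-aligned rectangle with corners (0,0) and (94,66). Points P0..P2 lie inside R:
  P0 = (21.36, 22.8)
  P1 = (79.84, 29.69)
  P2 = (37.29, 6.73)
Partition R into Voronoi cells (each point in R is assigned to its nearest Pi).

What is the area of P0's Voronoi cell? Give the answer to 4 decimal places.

Area of P0's cell: 2602.9406

1. box [0,94]×[0,66]: [(0, 0) (94, 0) (94, 66) (0, 66)]
2. ⊥bis P0·P1 via (50.6,26.245): [(0, 0) (53.6921, 0) (45.9161, 66) (0, 66)]  |A|=3287.0732
3. ⊥bis P0·P2 via (29.325,14.765): [(0, 0) (14.4302, 0) (49.5862, 34.8497) (45.9161, 66) (0, 66)]  |A|=2602.9406
4. canonical 5-gon: [(0, 0) (14.4302, 0) (49.5862, 34.8497) (45.9161, 66) (0, 66)]
5. shoelace: 2602.9406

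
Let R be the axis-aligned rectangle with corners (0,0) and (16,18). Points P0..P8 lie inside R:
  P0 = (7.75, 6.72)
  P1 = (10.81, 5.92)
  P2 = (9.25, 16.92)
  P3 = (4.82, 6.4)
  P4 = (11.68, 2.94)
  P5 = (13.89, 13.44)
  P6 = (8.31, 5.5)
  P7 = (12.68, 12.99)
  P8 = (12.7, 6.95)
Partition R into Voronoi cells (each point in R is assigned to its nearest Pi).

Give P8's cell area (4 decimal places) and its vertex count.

1. box [0,16]×[0,18]: [(0, 0) (16, 0) (16, 18) (0, 18)]
2. ⊥bis P8·P0 via (10.225,6.835): [(10.5426, 0) (16, 0) (16, 18) (9.7062, 18)]  |A|=105.7607
3. ⊥bis P8·P1 via (11.755,6.435): [(10.1027, 9.4669) (15.2619, 0) (16, 0) (16, 18) (9.7062, 18)]  |A|=83.4221
4. ⊥bis P8·P2 via (10.975,11.935): [(10.0036, 11.5989) (10.1027, 9.4669) (15.2619, 0) (16, 0) (16, 13.6738)]  |A|=50.3079
5. ⊥bis P8·P3 via (8.76,6.675): [(10.0036, 11.5989) (10.1027, 9.4669) (15.2619, 0) (16, 0) (16, 13.6738)]  |A|=50.3079
6. ⊥bis P8·P4 via (12.19,4.945): [(10.0036, 11.5989) (10.1027, 9.4669) (12.6277, 4.8337) (16, 3.9759) (16, 13.6738)]  |A|=41.8201
7. ⊥bis P8·P5 via (13.295,10.195): [(10.0412, 10.7916) (10.1027, 9.4669) (12.6277, 4.8337) (16, 3.9759) (16, 9.699)]  |A|=27.5182
8. ⊥bis P8·P6 via (10.505,6.225): [(10.0412, 10.7916) (10.1027, 9.4669) (12.6277, 4.8337) (16, 3.9759) (16, 9.699)]  |A|=27.5182
9. ⊥bis P8·P7 via (12.69,9.97): [(14.4896, 9.976) (10.0797, 9.9614) (10.1027, 9.4669) (12.6277, 4.8337) (16, 3.9759) (16, 9.699)]  |A|=25.6873
10. canonical 6-gon: [(14.4896, 9.976) (10.0797, 9.9614) (10.1027, 9.4669) (12.6277, 4.8337) (16, 3.9759) (16, 9.699)]
11. shoelace: 25.6873

Area of P8's cell: 25.6873 (6 vertices)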